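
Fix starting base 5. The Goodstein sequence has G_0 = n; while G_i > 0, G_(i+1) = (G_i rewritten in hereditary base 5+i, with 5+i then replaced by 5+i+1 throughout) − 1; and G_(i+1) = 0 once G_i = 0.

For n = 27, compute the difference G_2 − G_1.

12

[0] 27 ≡ 5^2 + 2 (base 5). Lift 6: 38. −1: 37.
[1] 37 ≡ 6^2 + 1 (base 6). Lift 7: 50. −1: 49.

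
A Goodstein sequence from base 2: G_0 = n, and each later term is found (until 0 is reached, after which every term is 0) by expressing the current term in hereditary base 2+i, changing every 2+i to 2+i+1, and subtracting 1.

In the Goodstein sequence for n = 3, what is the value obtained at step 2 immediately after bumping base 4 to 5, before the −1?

3

(0) 3|_2 = 2 + 1 ↦ 3 + 1|_3 = 4 ⇒ 3
(1) 3|_3 = 3 ↦ 4|_4 = 4 ⇒ 3
(2) 3|_4 = 3 ↦ 3|_5 = 3 ⇒ 2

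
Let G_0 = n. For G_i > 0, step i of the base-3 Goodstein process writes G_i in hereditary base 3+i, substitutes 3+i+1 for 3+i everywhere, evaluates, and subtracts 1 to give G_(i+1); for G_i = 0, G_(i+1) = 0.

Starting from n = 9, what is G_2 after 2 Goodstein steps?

17

[0] 9 ≡ 3^2 (base 3). Lift 4: 16. −1: 15.
[1] 15 ≡ 3·4 + 3 (base 4). Lift 5: 18. −1: 17.
[2] 17 ≡ 3·5 + 2 (base 5). Lift 6: 20. −1: 19.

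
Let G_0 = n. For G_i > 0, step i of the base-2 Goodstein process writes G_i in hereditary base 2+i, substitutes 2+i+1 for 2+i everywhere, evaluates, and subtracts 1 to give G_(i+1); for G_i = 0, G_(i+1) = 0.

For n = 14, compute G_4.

326591

step 0: 14 = 2^(2 + 1) + 2^2 + 2; sub 3 for 2: 3^(3 + 1) + 3^3 + 3; = 111; G_1 = 111−1 = 110
step 1: 110 = 3^(3 + 1) + 3^3 + 2; sub 4 for 3: 4^(4 + 1) + 4^4 + 2; = 1282; G_2 = 1282−1 = 1281
step 2: 1281 = 4^(4 + 1) + 4^4 + 1; sub 5 for 4: 5^(5 + 1) + 5^5 + 1; = 18751; G_3 = 18751−1 = 18750
step 3: 18750 = 5^(5 + 1) + 5^5; sub 6 for 5: 6^(6 + 1) + 6^6; = 326592; G_4 = 326592−1 = 326591
step 4: 326591 = 6^(6 + 1) + 5·6^5 + 5·6^4 + 5·6^3 + 5·6^2 + 5·6 + 5; sub 7 for 6: 7^(7 + 1) + 5·7^5 + 5·7^4 + 5·7^3 + 5·7^2 + 5·7 + 5; = 5862841; G_5 = 5862841−1 = 5862840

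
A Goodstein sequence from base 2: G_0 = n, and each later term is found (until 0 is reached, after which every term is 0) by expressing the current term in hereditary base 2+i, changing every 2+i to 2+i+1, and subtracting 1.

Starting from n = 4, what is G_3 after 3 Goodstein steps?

G_0=4  [base 2] 2^2  →[2↦3]→  3^3 = 27  −1 ⇒ G_1=26
G_1=26  [base 3] 2·3^2 + 2·3 + 2  →[3↦4]→  2·4^2 + 2·4 + 2 = 42  −1 ⇒ G_2=41
G_2=41  [base 4] 2·4^2 + 2·4 + 1  →[4↦5]→  2·5^2 + 2·5 + 1 = 61  −1 ⇒ G_3=60

60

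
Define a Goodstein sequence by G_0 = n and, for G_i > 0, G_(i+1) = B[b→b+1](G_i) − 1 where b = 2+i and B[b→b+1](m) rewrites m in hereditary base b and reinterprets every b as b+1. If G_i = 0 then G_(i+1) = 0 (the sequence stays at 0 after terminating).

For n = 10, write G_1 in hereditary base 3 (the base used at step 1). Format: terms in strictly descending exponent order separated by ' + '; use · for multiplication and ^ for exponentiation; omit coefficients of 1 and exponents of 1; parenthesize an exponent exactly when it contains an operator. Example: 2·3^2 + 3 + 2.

[0] 10 ≡ 2^(2 + 1) + 2 (base 2). Lift 3: 84. −1: 83.
[1] 83 ≡ 3^(3 + 1) + 2 (base 3). Lift 4: 1026. −1: 1025.

3^(3 + 1) + 2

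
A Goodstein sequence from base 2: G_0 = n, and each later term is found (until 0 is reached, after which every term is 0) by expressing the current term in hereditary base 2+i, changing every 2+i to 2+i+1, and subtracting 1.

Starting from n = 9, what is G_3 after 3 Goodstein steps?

i=0: 9 = 2^(2 + 1) + 1 (b=2); 2→3: 3^(3 + 1) + 1 = 82; 82−1 = 81
i=1: 81 = 3^(3 + 1) (b=3); 3→4: 4^(4 + 1) = 1024; 1024−1 = 1023
i=2: 1023 = 3·4^4 + 3·4^3 + 3·4^2 + 3·4 + 3 (b=4); 4→5: 3·5^5 + 3·5^3 + 3·5^2 + 3·5 + 3 = 9843; 9843−1 = 9842
i=3: 9842 = 3·5^5 + 3·5^3 + 3·5^2 + 3·5 + 2 (b=5); 5→6: 3·6^6 + 3·6^3 + 3·6^2 + 3·6 + 2 = 140744; 140744−1 = 140743

9842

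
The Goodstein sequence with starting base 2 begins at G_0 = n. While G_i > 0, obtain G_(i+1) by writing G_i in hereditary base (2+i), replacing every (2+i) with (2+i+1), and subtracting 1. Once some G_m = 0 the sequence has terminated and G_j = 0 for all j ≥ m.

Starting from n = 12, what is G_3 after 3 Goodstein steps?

G_0 = 12. HB_2(12) = 2^(2 + 1) + 2^2. Bump = 108. G_1 = 107.
G_1 = 107. HB_3(107) = 3^(3 + 1) + 2·3^2 + 2·3 + 2. Bump = 1066. G_2 = 1065.
G_2 = 1065. HB_4(1065) = 4^(4 + 1) + 2·4^2 + 2·4 + 1. Bump = 15686. G_3 = 15685.

15685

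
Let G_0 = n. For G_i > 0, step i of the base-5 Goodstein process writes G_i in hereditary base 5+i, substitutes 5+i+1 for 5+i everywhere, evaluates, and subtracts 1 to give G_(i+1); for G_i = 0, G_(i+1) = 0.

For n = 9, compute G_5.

base 5: 9 = 5 + 4; at 6: 6 + 4 = 10; next = 9
base 6: 9 = 6 + 3; at 7: 7 + 3 = 10; next = 9
base 7: 9 = 7 + 2; at 8: 8 + 2 = 10; next = 9
base 8: 9 = 8 + 1; at 9: 9 + 1 = 10; next = 9
base 9: 9 = 9; at 10: 10 = 10; next = 9

9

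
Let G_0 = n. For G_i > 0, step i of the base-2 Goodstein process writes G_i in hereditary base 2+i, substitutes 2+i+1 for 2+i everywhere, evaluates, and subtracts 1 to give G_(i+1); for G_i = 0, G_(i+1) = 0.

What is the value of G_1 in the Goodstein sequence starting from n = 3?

G_0=3  [base 2] 2 + 1  →[2↦3]→  3 + 1 = 4  −1 ⇒ G_1=3
G_1=3  [base 3] 3  →[3↦4]→  4 = 4  −1 ⇒ G_2=3

3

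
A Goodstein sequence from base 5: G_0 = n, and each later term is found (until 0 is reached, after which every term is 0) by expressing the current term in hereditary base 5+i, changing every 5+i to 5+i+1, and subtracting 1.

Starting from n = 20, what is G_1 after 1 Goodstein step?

step 0: 20 = 4·5; sub 6 for 5: 4·6; = 24; G_1 = 24−1 = 23
step 1: 23 = 3·6 + 5; sub 7 for 6: 3·7 + 5; = 26; G_2 = 26−1 = 25

23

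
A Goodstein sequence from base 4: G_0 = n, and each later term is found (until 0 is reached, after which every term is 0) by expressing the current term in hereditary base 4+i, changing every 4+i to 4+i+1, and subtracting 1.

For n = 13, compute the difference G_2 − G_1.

2

step 0: 13 = 3·4 + 1; sub 5 for 4: 3·5 + 1; = 16; G_1 = 16−1 = 15
step 1: 15 = 3·5; sub 6 for 5: 3·6; = 18; G_2 = 18−1 = 17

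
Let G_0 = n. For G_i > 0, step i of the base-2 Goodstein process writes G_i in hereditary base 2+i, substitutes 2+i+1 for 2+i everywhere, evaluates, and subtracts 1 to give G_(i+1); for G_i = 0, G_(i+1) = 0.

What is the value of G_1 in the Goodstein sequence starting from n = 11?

step 0: 11 = 2^(2 + 1) + 2 + 1; sub 3 for 2: 3^(3 + 1) + 3 + 1; = 85; G_1 = 85−1 = 84
step 1: 84 = 3^(3 + 1) + 3; sub 4 for 3: 4^(4 + 1) + 4; = 1028; G_2 = 1028−1 = 1027

84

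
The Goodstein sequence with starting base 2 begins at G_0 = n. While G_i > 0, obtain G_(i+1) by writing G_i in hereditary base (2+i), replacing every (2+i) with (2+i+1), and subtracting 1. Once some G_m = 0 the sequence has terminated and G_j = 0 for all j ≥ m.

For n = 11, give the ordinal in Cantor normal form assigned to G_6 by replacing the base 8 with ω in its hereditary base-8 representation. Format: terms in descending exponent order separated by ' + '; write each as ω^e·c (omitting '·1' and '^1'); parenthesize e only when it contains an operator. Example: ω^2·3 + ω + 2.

ω^ω·7 + ω^7·7 + ω^6·7 + ω^5·7 + ω^4·7 + ω^3·7 + ω^2·7 + ω·7 + 7

G_0=11  [base 2] 2^(2 + 1) + 2 + 1  →[2↦3]→  3^(3 + 1) + 3 + 1 = 85  −1 ⇒ G_1=84
G_1=84  [base 3] 3^(3 + 1) + 3  →[3↦4]→  4^(4 + 1) + 4 = 1028  −1 ⇒ G_2=1027
G_2=1027  [base 4] 4^(4 + 1) + 3  →[4↦5]→  5^(5 + 1) + 3 = 15628  −1 ⇒ G_3=15627
G_3=15627  [base 5] 5^(5 + 1) + 2  →[5↦6]→  6^(6 + 1) + 2 = 279938  −1 ⇒ G_4=279937
G_4=279937  [base 6] 6^(6 + 1) + 1  →[6↦7]→  7^(7 + 1) + 1 = 5764802  −1 ⇒ G_5=5764801
G_5=5764801  [base 7] 7^(7 + 1)  →[7↦8]→  8^(8 + 1) = 134217728  −1 ⇒ G_6=134217727
G_6=134217727  [base 8] 7·8^8 + 7·8^7 + 7·8^6 + 7·8^5 + 7·8^4 + 7·8^3 + 7·8^2 + 7·8 + 7  →[8↦9]→  7·9^9 + 7·9^7 + 7·9^6 + 7·9^5 + 7·9^4 + 7·9^3 + 7·9^2 + 7·9 + 7 = 2749609303  −1 ⇒ G_7=2749609302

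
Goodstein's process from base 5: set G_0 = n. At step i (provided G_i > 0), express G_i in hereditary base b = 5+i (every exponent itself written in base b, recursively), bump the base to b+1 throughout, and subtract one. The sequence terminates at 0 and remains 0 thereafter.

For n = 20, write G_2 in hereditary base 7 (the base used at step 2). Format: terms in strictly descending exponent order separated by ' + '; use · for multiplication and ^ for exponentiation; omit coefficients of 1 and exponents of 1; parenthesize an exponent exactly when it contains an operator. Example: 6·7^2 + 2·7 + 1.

3·7 + 4

G_0 = 20. HB_5(20) = 4·5. Bump = 24. G_1 = 23.
G_1 = 23. HB_6(23) = 3·6 + 5. Bump = 26. G_2 = 25.
G_2 = 25. HB_7(25) = 3·7 + 4. Bump = 28. G_3 = 27.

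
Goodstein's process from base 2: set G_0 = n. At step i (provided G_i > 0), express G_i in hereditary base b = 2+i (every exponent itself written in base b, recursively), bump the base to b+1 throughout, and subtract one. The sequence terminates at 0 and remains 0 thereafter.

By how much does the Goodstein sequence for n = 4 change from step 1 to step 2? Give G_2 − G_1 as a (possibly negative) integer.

15

base 2: 4 = 2^2; at 3: 3^3 = 27; next = 26
base 3: 26 = 2·3^2 + 2·3 + 2; at 4: 2·4^2 + 2·4 + 2 = 42; next = 41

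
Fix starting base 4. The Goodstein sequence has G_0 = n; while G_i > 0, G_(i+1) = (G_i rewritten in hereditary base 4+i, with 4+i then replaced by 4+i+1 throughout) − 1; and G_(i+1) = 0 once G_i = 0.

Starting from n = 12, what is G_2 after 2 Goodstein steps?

15

12 —HB4→ 3·4 —bump→ 3·5 = 15 —(−1)→ 14
14 —HB5→ 2·5 + 4 —bump→ 2·6 + 4 = 16 —(−1)→ 15
15 —HB6→ 2·6 + 3 —bump→ 2·7 + 3 = 17 —(−1)→ 16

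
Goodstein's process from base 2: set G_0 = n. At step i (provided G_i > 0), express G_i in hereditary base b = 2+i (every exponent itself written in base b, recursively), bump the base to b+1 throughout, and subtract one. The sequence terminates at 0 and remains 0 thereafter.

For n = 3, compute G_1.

G_0 = 3. HB_2(3) = 2 + 1. Bump = 4. G_1 = 3.
G_1 = 3. HB_3(3) = 3. Bump = 4. G_2 = 3.

3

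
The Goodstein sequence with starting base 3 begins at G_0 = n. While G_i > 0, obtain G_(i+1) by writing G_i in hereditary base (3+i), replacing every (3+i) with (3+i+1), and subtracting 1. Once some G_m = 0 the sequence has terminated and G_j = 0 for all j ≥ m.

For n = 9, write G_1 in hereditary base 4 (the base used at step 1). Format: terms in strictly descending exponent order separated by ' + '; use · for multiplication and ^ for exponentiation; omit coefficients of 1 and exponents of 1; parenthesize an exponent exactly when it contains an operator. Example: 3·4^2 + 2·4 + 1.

(0) 9|_3 = 3^2 ↦ 4^2|_4 = 16 ⇒ 15
(1) 15|_4 = 3·4 + 3 ↦ 3·5 + 3|_5 = 18 ⇒ 17

3·4 + 3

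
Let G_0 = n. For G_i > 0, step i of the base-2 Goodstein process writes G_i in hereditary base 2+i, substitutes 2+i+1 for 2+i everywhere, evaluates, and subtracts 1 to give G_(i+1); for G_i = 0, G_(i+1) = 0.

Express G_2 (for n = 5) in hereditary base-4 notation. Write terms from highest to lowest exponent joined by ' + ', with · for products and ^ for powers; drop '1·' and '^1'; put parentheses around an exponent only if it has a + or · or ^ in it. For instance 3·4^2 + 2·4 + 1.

base 2: 5 = 2^2 + 1; at 3: 3^3 + 1 = 28; next = 27
base 3: 27 = 3^3; at 4: 4^4 = 256; next = 255
base 4: 255 = 3·4^3 + 3·4^2 + 3·4 + 3; at 5: 3·5^3 + 3·5^2 + 3·5 + 3 = 468; next = 467

3·4^3 + 3·4^2 + 3·4 + 3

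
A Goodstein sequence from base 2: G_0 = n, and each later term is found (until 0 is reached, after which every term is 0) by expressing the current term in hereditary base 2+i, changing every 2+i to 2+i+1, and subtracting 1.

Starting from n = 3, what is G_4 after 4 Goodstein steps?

base 2: 3 = 2 + 1; at 3: 3 + 1 = 4; next = 3
base 3: 3 = 3; at 4: 4 = 4; next = 3
base 4: 3 = 3; at 5: 3 = 3; next = 2
base 5: 2 = 2; at 6: 2 = 2; next = 1
base 6: 1 = 1; at 7: 1 = 1; next = 0

1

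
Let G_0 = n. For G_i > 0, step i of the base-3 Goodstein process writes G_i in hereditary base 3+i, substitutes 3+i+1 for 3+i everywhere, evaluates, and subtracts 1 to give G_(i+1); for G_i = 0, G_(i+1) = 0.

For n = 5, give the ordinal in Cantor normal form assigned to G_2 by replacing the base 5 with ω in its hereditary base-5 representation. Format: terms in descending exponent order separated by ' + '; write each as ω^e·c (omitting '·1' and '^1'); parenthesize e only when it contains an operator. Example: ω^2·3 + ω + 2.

ω

G_0=5  [base 3] 3 + 2  →[3↦4]→  4 + 2 = 6  −1 ⇒ G_1=5
G_1=5  [base 4] 4 + 1  →[4↦5]→  5 + 1 = 6  −1 ⇒ G_2=5
G_2=5  [base 5] 5  →[5↦6]→  6 = 6  −1 ⇒ G_3=5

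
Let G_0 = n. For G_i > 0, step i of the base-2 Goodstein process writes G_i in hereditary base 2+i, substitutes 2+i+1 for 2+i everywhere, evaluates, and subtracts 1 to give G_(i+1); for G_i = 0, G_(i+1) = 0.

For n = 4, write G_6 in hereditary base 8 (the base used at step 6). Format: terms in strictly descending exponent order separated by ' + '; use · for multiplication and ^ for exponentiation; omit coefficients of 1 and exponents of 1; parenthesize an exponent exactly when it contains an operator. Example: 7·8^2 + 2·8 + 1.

(0) 4|_2 = 2^2 ↦ 3^3|_3 = 27 ⇒ 26
(1) 26|_3 = 2·3^2 + 2·3 + 2 ↦ 2·4^2 + 2·4 + 2|_4 = 42 ⇒ 41
(2) 41|_4 = 2·4^2 + 2·4 + 1 ↦ 2·5^2 + 2·5 + 1|_5 = 61 ⇒ 60
(3) 60|_5 = 2·5^2 + 2·5 ↦ 2·6^2 + 2·6|_6 = 84 ⇒ 83
(4) 83|_6 = 2·6^2 + 6 + 5 ↦ 2·7^2 + 7 + 5|_7 = 110 ⇒ 109
(5) 109|_7 = 2·7^2 + 7 + 4 ↦ 2·8^2 + 8 + 4|_8 = 140 ⇒ 139
(6) 139|_8 = 2·8^2 + 8 + 3 ↦ 2·9^2 + 9 + 3|_9 = 174 ⇒ 173

2·8^2 + 8 + 3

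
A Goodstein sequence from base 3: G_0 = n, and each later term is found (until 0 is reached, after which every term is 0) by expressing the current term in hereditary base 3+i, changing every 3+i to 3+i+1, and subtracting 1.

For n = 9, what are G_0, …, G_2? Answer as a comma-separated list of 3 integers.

i=0: 9 = 3^2 (b=3); 3→4: 4^2 = 16; 16−1 = 15
i=1: 15 = 3·4 + 3 (b=4); 4→5: 3·5 + 3 = 18; 18−1 = 17

9, 15, 17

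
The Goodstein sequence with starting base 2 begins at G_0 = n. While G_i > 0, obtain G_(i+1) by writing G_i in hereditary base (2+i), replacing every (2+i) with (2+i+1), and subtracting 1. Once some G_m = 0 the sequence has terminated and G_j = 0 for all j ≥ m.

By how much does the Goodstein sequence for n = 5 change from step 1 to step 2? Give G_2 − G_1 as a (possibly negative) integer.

228

i=0: 5 = 2^2 + 1 (b=2); 2→3: 3^3 + 1 = 28; 28−1 = 27
i=1: 27 = 3^3 (b=3); 3→4: 4^4 = 256; 256−1 = 255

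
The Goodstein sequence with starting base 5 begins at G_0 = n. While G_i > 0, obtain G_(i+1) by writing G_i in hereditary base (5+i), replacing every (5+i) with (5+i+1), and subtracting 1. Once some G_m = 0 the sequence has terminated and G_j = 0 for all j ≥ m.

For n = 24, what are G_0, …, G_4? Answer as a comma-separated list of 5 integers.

24 —HB5→ 4·5 + 4 —bump→ 4·6 + 4 = 28 —(−1)→ 27
27 —HB6→ 4·6 + 3 —bump→ 4·7 + 3 = 31 —(−1)→ 30
30 —HB7→ 4·7 + 2 —bump→ 4·8 + 2 = 34 —(−1)→ 33
33 —HB8→ 4·8 + 1 —bump→ 4·9 + 1 = 37 —(−1)→ 36

24, 27, 30, 33, 36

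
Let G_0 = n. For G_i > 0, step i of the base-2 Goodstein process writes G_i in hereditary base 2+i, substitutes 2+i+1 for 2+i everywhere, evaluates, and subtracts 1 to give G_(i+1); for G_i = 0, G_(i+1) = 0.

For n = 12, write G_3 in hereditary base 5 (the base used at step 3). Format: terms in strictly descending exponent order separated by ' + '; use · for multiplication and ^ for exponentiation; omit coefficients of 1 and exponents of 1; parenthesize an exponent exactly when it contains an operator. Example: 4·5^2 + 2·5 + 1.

5^(5 + 1) + 2·5^2 + 2·5

i=0: 12 = 2^(2 + 1) + 2^2 (b=2); 2→3: 3^(3 + 1) + 3^3 = 108; 108−1 = 107
i=1: 107 = 3^(3 + 1) + 2·3^2 + 2·3 + 2 (b=3); 3→4: 4^(4 + 1) + 2·4^2 + 2·4 + 2 = 1066; 1066−1 = 1065
i=2: 1065 = 4^(4 + 1) + 2·4^2 + 2·4 + 1 (b=4); 4→5: 5^(5 + 1) + 2·5^2 + 2·5 + 1 = 15686; 15686−1 = 15685
i=3: 15685 = 5^(5 + 1) + 2·5^2 + 2·5 (b=5); 5→6: 6^(6 + 1) + 2·6^2 + 2·6 = 280020; 280020−1 = 280019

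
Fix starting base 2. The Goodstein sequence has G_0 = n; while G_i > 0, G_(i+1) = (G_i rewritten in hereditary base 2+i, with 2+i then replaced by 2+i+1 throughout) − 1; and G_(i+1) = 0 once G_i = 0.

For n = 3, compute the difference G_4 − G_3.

[0] 3 ≡ 2 + 1 (base 2). Lift 3: 4. −1: 3.
[1] 3 ≡ 3 (base 3). Lift 4: 4. −1: 3.
[2] 3 ≡ 3 (base 4). Lift 5: 3. −1: 2.
[3] 2 ≡ 2 (base 5). Lift 6: 2. −1: 1.

-1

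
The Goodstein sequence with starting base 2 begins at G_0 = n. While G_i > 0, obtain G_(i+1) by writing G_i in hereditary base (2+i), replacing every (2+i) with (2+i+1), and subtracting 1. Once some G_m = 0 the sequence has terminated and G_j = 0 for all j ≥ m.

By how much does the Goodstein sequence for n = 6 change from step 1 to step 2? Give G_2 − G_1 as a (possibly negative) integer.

228

6 —HB2→ 2^2 + 2 —bump→ 3^3 + 3 = 30 —(−1)→ 29
29 —HB3→ 3^3 + 2 —bump→ 4^4 + 2 = 258 —(−1)→ 257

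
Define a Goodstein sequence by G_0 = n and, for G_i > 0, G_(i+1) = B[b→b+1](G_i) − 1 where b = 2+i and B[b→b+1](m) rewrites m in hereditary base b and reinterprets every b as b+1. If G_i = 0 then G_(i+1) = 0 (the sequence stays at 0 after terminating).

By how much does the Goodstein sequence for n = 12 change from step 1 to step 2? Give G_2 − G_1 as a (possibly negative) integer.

958

i=0: 12 = 2^(2 + 1) + 2^2 (b=2); 2→3: 3^(3 + 1) + 3^3 = 108; 108−1 = 107
i=1: 107 = 3^(3 + 1) + 2·3^2 + 2·3 + 2 (b=3); 3→4: 4^(4 + 1) + 2·4^2 + 2·4 + 2 = 1066; 1066−1 = 1065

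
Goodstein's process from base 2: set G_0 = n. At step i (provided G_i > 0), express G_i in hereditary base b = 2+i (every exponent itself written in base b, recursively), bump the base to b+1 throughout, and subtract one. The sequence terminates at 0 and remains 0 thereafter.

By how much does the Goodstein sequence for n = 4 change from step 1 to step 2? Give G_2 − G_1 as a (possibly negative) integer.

15

(0) 4|_2 = 2^2 ↦ 3^3|_3 = 27 ⇒ 26
(1) 26|_3 = 2·3^2 + 2·3 + 2 ↦ 2·4^2 + 2·4 + 2|_4 = 42 ⇒ 41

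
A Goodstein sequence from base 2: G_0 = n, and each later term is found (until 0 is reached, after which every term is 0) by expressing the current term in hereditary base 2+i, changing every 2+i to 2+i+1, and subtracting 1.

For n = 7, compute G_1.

G_0=7  [base 2] 2^2 + 2 + 1  →[2↦3]→  3^3 + 3 + 1 = 31  −1 ⇒ G_1=30
G_1=30  [base 3] 3^3 + 3  →[3↦4]→  4^4 + 4 = 260  −1 ⇒ G_2=259

30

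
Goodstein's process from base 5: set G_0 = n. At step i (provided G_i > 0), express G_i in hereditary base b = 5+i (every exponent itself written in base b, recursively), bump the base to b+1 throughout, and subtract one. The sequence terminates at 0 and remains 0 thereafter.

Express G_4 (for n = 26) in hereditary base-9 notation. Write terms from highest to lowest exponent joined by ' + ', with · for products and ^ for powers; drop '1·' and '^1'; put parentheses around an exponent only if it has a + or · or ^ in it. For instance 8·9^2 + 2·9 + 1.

6·9 + 4

26 —HB5→ 5^2 + 1 —bump→ 6^2 + 1 = 37 —(−1)→ 36
36 —HB6→ 6^2 —bump→ 7^2 = 49 —(−1)→ 48
48 —HB7→ 6·7 + 6 —bump→ 6·8 + 6 = 54 —(−1)→ 53
53 —HB8→ 6·8 + 5 —bump→ 6·9 + 5 = 59 —(−1)→ 58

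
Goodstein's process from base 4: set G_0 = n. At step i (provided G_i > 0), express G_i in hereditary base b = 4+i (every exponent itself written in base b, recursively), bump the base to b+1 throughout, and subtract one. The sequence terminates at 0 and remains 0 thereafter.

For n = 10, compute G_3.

step 0: 10 = 2·4 + 2; sub 5 for 4: 2·5 + 2; = 12; G_1 = 12−1 = 11
step 1: 11 = 2·5 + 1; sub 6 for 5: 2·6 + 1; = 13; G_2 = 13−1 = 12
step 2: 12 = 2·6; sub 7 for 6: 2·7; = 14; G_3 = 14−1 = 13
step 3: 13 = 7 + 6; sub 8 for 7: 8 + 6; = 14; G_4 = 14−1 = 13

13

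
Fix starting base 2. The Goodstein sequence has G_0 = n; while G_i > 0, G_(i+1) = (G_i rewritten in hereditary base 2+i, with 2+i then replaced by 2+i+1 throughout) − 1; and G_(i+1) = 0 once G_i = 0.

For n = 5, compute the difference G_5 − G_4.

G_0=5  [base 2] 2^2 + 1  →[2↦3]→  3^3 + 1 = 28  −1 ⇒ G_1=27
G_1=27  [base 3] 3^3  →[3↦4]→  4^4 = 256  −1 ⇒ G_2=255
G_2=255  [base 4] 3·4^3 + 3·4^2 + 3·4 + 3  →[4↦5]→  3·5^3 + 3·5^2 + 3·5 + 3 = 468  −1 ⇒ G_3=467
G_3=467  [base 5] 3·5^3 + 3·5^2 + 3·5 + 2  →[5↦6]→  3·6^3 + 3·6^2 + 3·6 + 2 = 776  −1 ⇒ G_4=775
G_4=775  [base 6] 3·6^3 + 3·6^2 + 3·6 + 1  →[6↦7]→  3·7^3 + 3·7^2 + 3·7 + 1 = 1198  −1 ⇒ G_5=1197

422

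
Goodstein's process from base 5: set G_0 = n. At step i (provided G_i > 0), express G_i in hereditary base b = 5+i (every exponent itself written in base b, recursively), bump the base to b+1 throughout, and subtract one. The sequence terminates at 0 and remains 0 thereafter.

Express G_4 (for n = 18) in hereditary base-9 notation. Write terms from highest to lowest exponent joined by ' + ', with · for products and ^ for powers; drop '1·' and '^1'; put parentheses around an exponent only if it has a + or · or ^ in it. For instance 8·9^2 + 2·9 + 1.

2·9 + 8

base 5: 18 = 3·5 + 3; at 6: 3·6 + 3 = 21; next = 20
base 6: 20 = 3·6 + 2; at 7: 3·7 + 2 = 23; next = 22
base 7: 22 = 3·7 + 1; at 8: 3·8 + 1 = 25; next = 24
base 8: 24 = 3·8; at 9: 3·9 = 27; next = 26
base 9: 26 = 2·9 + 8; at 10: 2·10 + 8 = 28; next = 27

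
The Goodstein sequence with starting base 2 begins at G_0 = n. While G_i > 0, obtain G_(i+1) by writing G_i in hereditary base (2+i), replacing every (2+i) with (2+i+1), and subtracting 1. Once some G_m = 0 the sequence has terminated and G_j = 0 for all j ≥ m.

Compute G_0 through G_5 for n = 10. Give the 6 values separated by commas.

base 2: 10 = 2^(2 + 1) + 2; at 3: 3^(3 + 1) + 3 = 84; next = 83
base 3: 83 = 3^(3 + 1) + 2; at 4: 4^(4 + 1) + 2 = 1026; next = 1025
base 4: 1025 = 4^(4 + 1) + 1; at 5: 5^(5 + 1) + 1 = 15626; next = 15625
base 5: 15625 = 5^(5 + 1); at 6: 6^(6 + 1) = 279936; next = 279935
base 6: 279935 = 5·6^6 + 5·6^5 + 5·6^4 + 5·6^3 + 5·6^2 + 5·6 + 5; at 7: 5·7^7 + 5·7^5 + 5·7^4 + 5·7^3 + 5·7^2 + 5·7 + 5 = 4215755; next = 4215754

10, 83, 1025, 15625, 279935, 4215754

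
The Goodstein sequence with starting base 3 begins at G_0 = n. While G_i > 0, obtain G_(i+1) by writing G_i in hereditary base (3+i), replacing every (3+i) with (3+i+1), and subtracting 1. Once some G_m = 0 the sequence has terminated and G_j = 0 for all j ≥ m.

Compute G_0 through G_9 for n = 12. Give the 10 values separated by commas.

G_0=12  [base 3] 3^2 + 3  →[3↦4]→  4^2 + 4 = 20  −1 ⇒ G_1=19
G_1=19  [base 4] 4^2 + 3  →[4↦5]→  5^2 + 3 = 28  −1 ⇒ G_2=27
G_2=27  [base 5] 5^2 + 2  →[5↦6]→  6^2 + 2 = 38  −1 ⇒ G_3=37
G_3=37  [base 6] 6^2 + 1  →[6↦7]→  7^2 + 1 = 50  −1 ⇒ G_4=49
G_4=49  [base 7] 7^2  →[7↦8]→  8^2 = 64  −1 ⇒ G_5=63
G_5=63  [base 8] 7·8 + 7  →[8↦9]→  7·9 + 7 = 70  −1 ⇒ G_6=69
G_6=69  [base 9] 7·9 + 6  →[9↦10]→  7·10 + 6 = 76  −1 ⇒ G_7=75
G_7=75  [base 10] 7·10 + 5  →[10↦11]→  7·11 + 5 = 82  −1 ⇒ G_8=81
G_8=81  [base 11] 7·11 + 4  →[11↦12]→  7·12 + 4 = 88  −1 ⇒ G_9=87

12, 19, 27, 37, 49, 63, 69, 75, 81, 87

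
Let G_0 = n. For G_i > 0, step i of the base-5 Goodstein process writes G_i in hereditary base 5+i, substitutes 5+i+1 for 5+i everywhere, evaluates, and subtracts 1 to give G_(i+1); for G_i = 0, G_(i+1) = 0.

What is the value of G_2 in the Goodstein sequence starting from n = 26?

i=0: 26 = 5^2 + 1 (b=5); 5→6: 6^2 + 1 = 37; 37−1 = 36
i=1: 36 = 6^2 (b=6); 6→7: 7^2 = 49; 49−1 = 48
i=2: 48 = 6·7 + 6 (b=7); 7→8: 6·8 + 6 = 54; 54−1 = 53

48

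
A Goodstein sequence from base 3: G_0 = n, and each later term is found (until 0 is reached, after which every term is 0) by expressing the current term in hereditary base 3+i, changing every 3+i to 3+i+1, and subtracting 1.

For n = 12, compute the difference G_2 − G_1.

(0) 12|_3 = 3^2 + 3 ↦ 4^2 + 4|_4 = 20 ⇒ 19
(1) 19|_4 = 4^2 + 3 ↦ 5^2 + 3|_5 = 28 ⇒ 27

8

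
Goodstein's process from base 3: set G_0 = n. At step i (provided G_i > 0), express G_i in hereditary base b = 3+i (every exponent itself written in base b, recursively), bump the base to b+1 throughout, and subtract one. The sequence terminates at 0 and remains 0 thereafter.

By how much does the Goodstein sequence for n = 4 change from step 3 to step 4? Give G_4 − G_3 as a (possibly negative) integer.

(0) 4|_3 = 3 + 1 ↦ 4 + 1|_4 = 5 ⇒ 4
(1) 4|_4 = 4 ↦ 5|_5 = 5 ⇒ 4
(2) 4|_5 = 4 ↦ 4|_6 = 4 ⇒ 3
(3) 3|_6 = 3 ↦ 3|_7 = 3 ⇒ 2

-1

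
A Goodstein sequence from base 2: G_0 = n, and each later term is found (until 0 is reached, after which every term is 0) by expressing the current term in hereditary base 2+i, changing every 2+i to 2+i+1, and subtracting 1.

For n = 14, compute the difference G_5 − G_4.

base 2: 14 = 2^(2 + 1) + 2^2 + 2; at 3: 3^(3 + 1) + 3^3 + 3 = 111; next = 110
base 3: 110 = 3^(3 + 1) + 3^3 + 2; at 4: 4^(4 + 1) + 4^4 + 2 = 1282; next = 1281
base 4: 1281 = 4^(4 + 1) + 4^4 + 1; at 5: 5^(5 + 1) + 5^5 + 1 = 18751; next = 18750
base 5: 18750 = 5^(5 + 1) + 5^5; at 6: 6^(6 + 1) + 6^6 = 326592; next = 326591
base 6: 326591 = 6^(6 + 1) + 5·6^5 + 5·6^4 + 5·6^3 + 5·6^2 + 5·6 + 5; at 7: 7^(7 + 1) + 5·7^5 + 5·7^4 + 5·7^3 + 5·7^2 + 5·7 + 5 = 5862841; next = 5862840

5536249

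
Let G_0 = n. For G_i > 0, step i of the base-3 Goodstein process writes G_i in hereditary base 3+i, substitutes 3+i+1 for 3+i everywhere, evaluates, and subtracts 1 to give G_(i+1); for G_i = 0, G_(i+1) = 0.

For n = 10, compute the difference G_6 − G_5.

step 0: 10 = 3^2 + 1; sub 4 for 3: 4^2 + 1; = 17; G_1 = 17−1 = 16
step 1: 16 = 4^2; sub 5 for 4: 5^2; = 25; G_2 = 25−1 = 24
step 2: 24 = 4·5 + 4; sub 6 for 5: 4·6 + 4; = 28; G_3 = 28−1 = 27
step 3: 27 = 4·6 + 3; sub 7 for 6: 4·7 + 3; = 31; G_4 = 31−1 = 30
step 4: 30 = 4·7 + 2; sub 8 for 7: 4·8 + 2; = 34; G_5 = 34−1 = 33
step 5: 33 = 4·8 + 1; sub 9 for 8: 4·9 + 1; = 37; G_6 = 37−1 = 36

3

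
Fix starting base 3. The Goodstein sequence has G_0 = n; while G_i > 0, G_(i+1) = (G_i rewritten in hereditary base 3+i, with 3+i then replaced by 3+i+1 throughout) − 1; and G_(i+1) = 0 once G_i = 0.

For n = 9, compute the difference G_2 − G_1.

2

(0) 9|_3 = 3^2 ↦ 4^2|_4 = 16 ⇒ 15
(1) 15|_4 = 3·4 + 3 ↦ 3·5 + 3|_5 = 18 ⇒ 17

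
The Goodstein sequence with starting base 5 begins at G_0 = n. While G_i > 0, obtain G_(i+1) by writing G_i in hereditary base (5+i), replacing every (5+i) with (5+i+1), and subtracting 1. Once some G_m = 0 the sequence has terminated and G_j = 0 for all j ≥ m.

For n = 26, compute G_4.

[0] 26 ≡ 5^2 + 1 (base 5). Lift 6: 37. −1: 36.
[1] 36 ≡ 6^2 (base 6). Lift 7: 49. −1: 48.
[2] 48 ≡ 6·7 + 6 (base 7). Lift 8: 54. −1: 53.
[3] 53 ≡ 6·8 + 5 (base 8). Lift 9: 59. −1: 58.

58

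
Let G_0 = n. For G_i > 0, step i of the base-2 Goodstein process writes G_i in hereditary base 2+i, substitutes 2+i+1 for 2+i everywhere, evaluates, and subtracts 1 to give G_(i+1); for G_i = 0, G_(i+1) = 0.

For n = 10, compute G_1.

83

[0] 10 ≡ 2^(2 + 1) + 2 (base 2). Lift 3: 84. −1: 83.
[1] 83 ≡ 3^(3 + 1) + 2 (base 3). Lift 4: 1026. −1: 1025.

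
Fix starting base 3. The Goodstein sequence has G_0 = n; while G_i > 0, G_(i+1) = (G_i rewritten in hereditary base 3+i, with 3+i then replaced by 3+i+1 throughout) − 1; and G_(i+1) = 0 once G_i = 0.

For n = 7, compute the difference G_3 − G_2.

step 0: 7 = 2·3 + 1; sub 4 for 3: 2·4 + 1; = 9; G_1 = 9−1 = 8
step 1: 8 = 2·4; sub 5 for 4: 2·5; = 10; G_2 = 10−1 = 9
step 2: 9 = 5 + 4; sub 6 for 5: 6 + 4; = 10; G_3 = 10−1 = 9

0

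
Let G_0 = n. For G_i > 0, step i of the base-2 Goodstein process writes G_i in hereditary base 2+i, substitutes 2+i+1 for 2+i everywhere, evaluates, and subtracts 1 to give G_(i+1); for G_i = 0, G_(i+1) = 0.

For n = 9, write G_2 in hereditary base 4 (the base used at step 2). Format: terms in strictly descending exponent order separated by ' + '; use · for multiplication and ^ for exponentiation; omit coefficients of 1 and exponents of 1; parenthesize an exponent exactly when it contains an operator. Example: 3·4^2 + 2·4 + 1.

3·4^4 + 3·4^3 + 3·4^2 + 3·4 + 3

9 —HB2→ 2^(2 + 1) + 1 —bump→ 3^(3 + 1) + 1 = 82 —(−1)→ 81
81 —HB3→ 3^(3 + 1) —bump→ 4^(4 + 1) = 1024 —(−1)→ 1023
1023 —HB4→ 3·4^4 + 3·4^3 + 3·4^2 + 3·4 + 3 —bump→ 3·5^5 + 3·5^3 + 3·5^2 + 3·5 + 3 = 9843 —(−1)→ 9842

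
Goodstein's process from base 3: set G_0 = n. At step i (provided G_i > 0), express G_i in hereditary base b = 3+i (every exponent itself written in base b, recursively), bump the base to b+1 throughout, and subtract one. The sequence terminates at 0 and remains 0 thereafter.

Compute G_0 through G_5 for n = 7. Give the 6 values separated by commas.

step 0: 7 = 2·3 + 1; sub 4 for 3: 2·4 + 1; = 9; G_1 = 9−1 = 8
step 1: 8 = 2·4; sub 5 for 4: 2·5; = 10; G_2 = 10−1 = 9
step 2: 9 = 5 + 4; sub 6 for 5: 6 + 4; = 10; G_3 = 10−1 = 9
step 3: 9 = 6 + 3; sub 7 for 6: 7 + 3; = 10; G_4 = 10−1 = 9
step 4: 9 = 7 + 2; sub 8 for 7: 8 + 2; = 10; G_5 = 10−1 = 9

7, 8, 9, 9, 9, 9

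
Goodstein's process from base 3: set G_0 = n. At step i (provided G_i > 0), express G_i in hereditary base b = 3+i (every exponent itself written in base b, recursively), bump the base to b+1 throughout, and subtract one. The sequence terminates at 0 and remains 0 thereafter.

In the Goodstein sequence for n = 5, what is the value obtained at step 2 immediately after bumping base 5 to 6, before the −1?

step 0: 5 = 3 + 2; sub 4 for 3: 4 + 2; = 6; G_1 = 6−1 = 5
step 1: 5 = 4 + 1; sub 5 for 4: 5 + 1; = 6; G_2 = 6−1 = 5
step 2: 5 = 5; sub 6 for 5: 6; = 6; G_3 = 6−1 = 5

6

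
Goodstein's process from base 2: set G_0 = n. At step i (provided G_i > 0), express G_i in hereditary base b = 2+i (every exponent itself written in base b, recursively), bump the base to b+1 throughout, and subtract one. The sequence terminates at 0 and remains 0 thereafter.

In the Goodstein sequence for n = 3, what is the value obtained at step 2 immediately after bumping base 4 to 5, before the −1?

3

base 2: 3 = 2 + 1; at 3: 3 + 1 = 4; next = 3
base 3: 3 = 3; at 4: 4 = 4; next = 3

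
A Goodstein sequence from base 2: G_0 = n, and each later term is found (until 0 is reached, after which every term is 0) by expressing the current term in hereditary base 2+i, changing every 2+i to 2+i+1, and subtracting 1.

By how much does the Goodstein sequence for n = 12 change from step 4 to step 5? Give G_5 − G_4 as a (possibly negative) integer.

5484891

(0) 12|_2 = 2^(2 + 1) + 2^2 ↦ 3^(3 + 1) + 3^3|_3 = 108 ⇒ 107
(1) 107|_3 = 3^(3 + 1) + 2·3^2 + 2·3 + 2 ↦ 4^(4 + 1) + 2·4^2 + 2·4 + 2|_4 = 1066 ⇒ 1065
(2) 1065|_4 = 4^(4 + 1) + 2·4^2 + 2·4 + 1 ↦ 5^(5 + 1) + 2·5^2 + 2·5 + 1|_5 = 15686 ⇒ 15685
(3) 15685|_5 = 5^(5 + 1) + 2·5^2 + 2·5 ↦ 6^(6 + 1) + 2·6^2 + 2·6|_6 = 280020 ⇒ 280019
(4) 280019|_6 = 6^(6 + 1) + 2·6^2 + 6 + 5 ↦ 7^(7 + 1) + 2·7^2 + 7 + 5|_7 = 5764911 ⇒ 5764910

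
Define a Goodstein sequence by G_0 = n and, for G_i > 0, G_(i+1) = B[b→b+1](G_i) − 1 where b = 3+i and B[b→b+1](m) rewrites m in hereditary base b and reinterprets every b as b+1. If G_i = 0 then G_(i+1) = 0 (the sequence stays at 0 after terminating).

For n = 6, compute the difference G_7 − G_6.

-1

base 3: 6 = 2·3; at 4: 2·4 = 8; next = 7
base 4: 7 = 4 + 3; at 5: 5 + 3 = 8; next = 7
base 5: 7 = 5 + 2; at 6: 6 + 2 = 8; next = 7
base 6: 7 = 6 + 1; at 7: 7 + 1 = 8; next = 7
base 7: 7 = 7; at 8: 8 = 8; next = 7
base 8: 7 = 7; at 9: 7 = 7; next = 6
base 9: 6 = 6; at 10: 6 = 6; next = 5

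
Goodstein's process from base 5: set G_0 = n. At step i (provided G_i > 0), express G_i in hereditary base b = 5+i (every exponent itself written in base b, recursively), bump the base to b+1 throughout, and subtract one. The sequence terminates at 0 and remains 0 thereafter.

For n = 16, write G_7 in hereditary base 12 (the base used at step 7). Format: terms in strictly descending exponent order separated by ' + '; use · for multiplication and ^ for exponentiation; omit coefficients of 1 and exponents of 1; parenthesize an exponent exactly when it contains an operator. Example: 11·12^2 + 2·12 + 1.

2·12 + 1

base 5: 16 = 3·5 + 1; at 6: 3·6 + 1 = 19; next = 18
base 6: 18 = 3·6; at 7: 3·7 = 21; next = 20
base 7: 20 = 2·7 + 6; at 8: 2·8 + 6 = 22; next = 21
base 8: 21 = 2·8 + 5; at 9: 2·9 + 5 = 23; next = 22
base 9: 22 = 2·9 + 4; at 10: 2·10 + 4 = 24; next = 23
base 10: 23 = 2·10 + 3; at 11: 2·11 + 3 = 25; next = 24
base 11: 24 = 2·11 + 2; at 12: 2·12 + 2 = 26; next = 25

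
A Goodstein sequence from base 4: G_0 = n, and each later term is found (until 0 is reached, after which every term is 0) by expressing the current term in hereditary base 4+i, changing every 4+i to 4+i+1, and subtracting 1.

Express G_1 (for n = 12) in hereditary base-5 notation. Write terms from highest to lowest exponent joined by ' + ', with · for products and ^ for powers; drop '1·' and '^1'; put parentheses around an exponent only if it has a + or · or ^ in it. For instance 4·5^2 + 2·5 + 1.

2·5 + 4

base 4: 12 = 3·4; at 5: 3·5 = 15; next = 14
base 5: 14 = 2·5 + 4; at 6: 2·6 + 4 = 16; next = 15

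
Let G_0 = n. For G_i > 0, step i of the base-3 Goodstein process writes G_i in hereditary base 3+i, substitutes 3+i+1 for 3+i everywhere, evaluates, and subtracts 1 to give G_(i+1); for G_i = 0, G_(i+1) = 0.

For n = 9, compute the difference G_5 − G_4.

G_0=9  [base 3] 3^2  →[3↦4]→  4^2 = 16  −1 ⇒ G_1=15
G_1=15  [base 4] 3·4 + 3  →[4↦5]→  3·5 + 3 = 18  −1 ⇒ G_2=17
G_2=17  [base 5] 3·5 + 2  →[5↦6]→  3·6 + 2 = 20  −1 ⇒ G_3=19
G_3=19  [base 6] 3·6 + 1  →[6↦7]→  3·7 + 1 = 22  −1 ⇒ G_4=21
G_4=21  [base 7] 3·7  →[7↦8]→  3·8 = 24  −1 ⇒ G_5=23

2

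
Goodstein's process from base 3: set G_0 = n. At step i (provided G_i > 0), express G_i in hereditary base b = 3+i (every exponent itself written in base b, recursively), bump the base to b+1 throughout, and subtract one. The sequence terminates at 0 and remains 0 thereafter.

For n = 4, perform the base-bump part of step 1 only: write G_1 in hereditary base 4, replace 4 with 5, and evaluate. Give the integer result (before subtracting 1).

5

G_0=4  [base 3] 3 + 1  →[3↦4]→  4 + 1 = 5  −1 ⇒ G_1=4
G_1=4  [base 4] 4  →[4↦5]→  5 = 5  −1 ⇒ G_2=4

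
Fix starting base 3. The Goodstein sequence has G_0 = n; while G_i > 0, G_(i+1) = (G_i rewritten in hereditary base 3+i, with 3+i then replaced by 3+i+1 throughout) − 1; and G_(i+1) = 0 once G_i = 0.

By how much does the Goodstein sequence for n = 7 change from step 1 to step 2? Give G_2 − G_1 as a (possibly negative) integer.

7 —HB3→ 2·3 + 1 —bump→ 2·4 + 1 = 9 —(−1)→ 8
8 —HB4→ 2·4 —bump→ 2·5 = 10 —(−1)→ 9

1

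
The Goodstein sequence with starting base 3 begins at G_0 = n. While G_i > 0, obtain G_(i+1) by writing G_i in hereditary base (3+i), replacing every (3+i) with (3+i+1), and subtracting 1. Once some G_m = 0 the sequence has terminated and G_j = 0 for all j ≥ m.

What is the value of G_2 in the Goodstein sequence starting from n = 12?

27

i=0: 12 = 3^2 + 3 (b=3); 3→4: 4^2 + 4 = 20; 20−1 = 19
i=1: 19 = 4^2 + 3 (b=4); 4→5: 5^2 + 3 = 28; 28−1 = 27
i=2: 27 = 5^2 + 2 (b=5); 5→6: 6^2 + 2 = 38; 38−1 = 37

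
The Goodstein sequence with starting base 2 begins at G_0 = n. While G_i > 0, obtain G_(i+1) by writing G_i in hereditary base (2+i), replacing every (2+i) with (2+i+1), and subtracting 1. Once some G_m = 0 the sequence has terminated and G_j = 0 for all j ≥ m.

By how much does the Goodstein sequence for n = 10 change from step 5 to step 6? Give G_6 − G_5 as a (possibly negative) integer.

79857569

G_0 = 10. HB_2(10) = 2^(2 + 1) + 2. Bump = 84. G_1 = 83.
G_1 = 83. HB_3(83) = 3^(3 + 1) + 2. Bump = 1026. G_2 = 1025.
G_2 = 1025. HB_4(1025) = 4^(4 + 1) + 1. Bump = 15626. G_3 = 15625.
G_3 = 15625. HB_5(15625) = 5^(5 + 1). Bump = 279936. G_4 = 279935.
G_4 = 279935. HB_6(279935) = 5·6^6 + 5·6^5 + 5·6^4 + 5·6^3 + 5·6^2 + 5·6 + 5. Bump = 4215755. G_5 = 4215754.
G_5 = 4215754. HB_7(4215754) = 5·7^7 + 5·7^5 + 5·7^4 + 5·7^3 + 5·7^2 + 5·7 + 4. Bump = 84073324. G_6 = 84073323.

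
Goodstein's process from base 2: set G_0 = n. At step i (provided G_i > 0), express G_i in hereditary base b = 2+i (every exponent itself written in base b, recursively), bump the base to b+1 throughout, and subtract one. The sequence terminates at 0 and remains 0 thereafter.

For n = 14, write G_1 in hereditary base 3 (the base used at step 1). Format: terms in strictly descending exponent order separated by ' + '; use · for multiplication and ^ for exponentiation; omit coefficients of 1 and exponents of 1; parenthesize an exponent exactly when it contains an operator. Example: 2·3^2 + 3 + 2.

3^(3 + 1) + 3^3 + 2

(0) 14|_2 = 2^(2 + 1) + 2^2 + 2 ↦ 3^(3 + 1) + 3^3 + 3|_3 = 111 ⇒ 110
(1) 110|_3 = 3^(3 + 1) + 3^3 + 2 ↦ 4^(4 + 1) + 4^4 + 2|_4 = 1282 ⇒ 1281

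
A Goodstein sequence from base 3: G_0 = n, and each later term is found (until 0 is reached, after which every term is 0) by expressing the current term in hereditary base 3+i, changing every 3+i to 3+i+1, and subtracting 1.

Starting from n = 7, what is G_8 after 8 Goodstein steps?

i=0: 7 = 2·3 + 1 (b=3); 3→4: 2·4 + 1 = 9; 9−1 = 8
i=1: 8 = 2·4 (b=4); 4→5: 2·5 = 10; 10−1 = 9
i=2: 9 = 5 + 4 (b=5); 5→6: 6 + 4 = 10; 10−1 = 9
i=3: 9 = 6 + 3 (b=6); 6→7: 7 + 3 = 10; 10−1 = 9
i=4: 9 = 7 + 2 (b=7); 7→8: 8 + 2 = 10; 10−1 = 9
i=5: 9 = 8 + 1 (b=8); 8→9: 9 + 1 = 10; 10−1 = 9
i=6: 9 = 9 (b=9); 9→10: 10 = 10; 10−1 = 9
i=7: 9 = 9 (b=10); 10→11: 9 = 9; 9−1 = 8
i=8: 8 = 8 (b=11); 11→12: 8 = 8; 8−1 = 7

8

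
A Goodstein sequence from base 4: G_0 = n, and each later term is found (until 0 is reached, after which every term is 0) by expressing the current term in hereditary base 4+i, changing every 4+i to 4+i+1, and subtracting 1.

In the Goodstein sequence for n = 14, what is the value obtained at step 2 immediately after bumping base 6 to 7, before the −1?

21

14 —HB4→ 3·4 + 2 —bump→ 3·5 + 2 = 17 —(−1)→ 16
16 —HB5→ 3·5 + 1 —bump→ 3·6 + 1 = 19 —(−1)→ 18
18 —HB6→ 3·6 —bump→ 3·7 = 21 —(−1)→ 20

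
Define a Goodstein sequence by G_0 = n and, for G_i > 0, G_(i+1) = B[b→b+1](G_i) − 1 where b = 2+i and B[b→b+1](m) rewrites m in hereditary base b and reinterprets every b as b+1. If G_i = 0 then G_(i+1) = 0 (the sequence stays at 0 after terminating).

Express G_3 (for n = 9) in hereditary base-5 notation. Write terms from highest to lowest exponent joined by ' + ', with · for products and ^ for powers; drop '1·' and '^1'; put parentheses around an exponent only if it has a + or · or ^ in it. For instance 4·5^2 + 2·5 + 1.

3·5^5 + 3·5^3 + 3·5^2 + 3·5 + 2

step 0: 9 = 2^(2 + 1) + 1; sub 3 for 2: 3^(3 + 1) + 1; = 82; G_1 = 82−1 = 81
step 1: 81 = 3^(3 + 1); sub 4 for 3: 4^(4 + 1); = 1024; G_2 = 1024−1 = 1023
step 2: 1023 = 3·4^4 + 3·4^3 + 3·4^2 + 3·4 + 3; sub 5 for 4: 3·5^5 + 3·5^3 + 3·5^2 + 3·5 + 3; = 9843; G_3 = 9843−1 = 9842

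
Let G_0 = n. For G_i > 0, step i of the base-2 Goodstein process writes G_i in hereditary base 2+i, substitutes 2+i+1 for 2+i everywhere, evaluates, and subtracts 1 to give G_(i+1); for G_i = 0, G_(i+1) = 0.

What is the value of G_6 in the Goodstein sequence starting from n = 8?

33554571

G_0 = 8. HB_2(8) = 2^(2 + 1). Bump = 81. G_1 = 80.
G_1 = 80. HB_3(80) = 2·3^3 + 2·3^2 + 2·3 + 2. Bump = 554. G_2 = 553.
G_2 = 553. HB_4(553) = 2·4^4 + 2·4^2 + 2·4 + 1. Bump = 6311. G_3 = 6310.
G_3 = 6310. HB_5(6310) = 2·5^5 + 2·5^2 + 2·5. Bump = 93396. G_4 = 93395.
G_4 = 93395. HB_6(93395) = 2·6^6 + 2·6^2 + 6 + 5. Bump = 1647196. G_5 = 1647195.
G_5 = 1647195. HB_7(1647195) = 2·7^7 + 2·7^2 + 7 + 4. Bump = 33554572. G_6 = 33554571.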